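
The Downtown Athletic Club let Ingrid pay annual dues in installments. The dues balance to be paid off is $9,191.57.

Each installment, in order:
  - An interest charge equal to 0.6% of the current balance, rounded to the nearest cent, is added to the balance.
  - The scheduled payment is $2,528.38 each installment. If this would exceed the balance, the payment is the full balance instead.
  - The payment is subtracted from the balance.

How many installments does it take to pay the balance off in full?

# | Opening | Interest | Payment | End bal
1 | $9,191.57 | $55.15 | $2,528.38 | $6,718.34
2 | $6,718.34 | $40.31 | $2,528.38 | $4,230.27
3 | $4,230.27 | $25.38 | $2,528.38 | $1,727.27
4 | $1,727.27 | $10.36 | $1,737.63 | $0.00
Balance reaches $0.00 in installment 4.

4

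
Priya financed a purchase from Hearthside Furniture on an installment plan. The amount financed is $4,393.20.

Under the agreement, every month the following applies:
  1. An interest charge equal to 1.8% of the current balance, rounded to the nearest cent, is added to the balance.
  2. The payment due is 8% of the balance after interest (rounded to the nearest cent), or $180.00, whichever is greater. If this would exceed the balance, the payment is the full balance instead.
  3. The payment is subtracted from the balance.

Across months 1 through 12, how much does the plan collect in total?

Month 1: $4,393.20 +$79.08 interest = $4,472.28; pay $357.78 → $4,114.50
Month 2: $4,114.50 +$74.06 interest = $4,188.56; pay $335.08 → $3,853.48
Month 3: $3,853.48 +$69.36 interest = $3,922.84; pay $313.83 → $3,609.01
Month 4: $3,609.01 +$64.96 interest = $3,673.97; pay $293.92 → $3,380.05
Month 5: $3,380.05 +$60.84 interest = $3,440.89; pay $275.27 → $3,165.62
Month 6: $3,165.62 +$56.98 interest = $3,222.60; pay $257.81 → $2,964.79
Month 7: $2,964.79 +$53.37 interest = $3,018.16; pay $241.45 → $2,776.71
Month 8: $2,776.71 +$49.98 interest = $2,826.69; pay $226.14 → $2,600.55
Month 9: $2,600.55 +$46.81 interest = $2,647.36; pay $211.79 → $2,435.57
Month 10: $2,435.57 +$43.84 interest = $2,479.41; pay $198.35 → $2,281.06
Month 11: $2,281.06 +$41.06 interest = $2,322.12; pay $185.77 → $2,136.35
Month 12: $2,136.35 +$38.45 interest = $2,174.80; pay $180.00 → $1,994.80
Total paid: $3,077.19

$3,077.19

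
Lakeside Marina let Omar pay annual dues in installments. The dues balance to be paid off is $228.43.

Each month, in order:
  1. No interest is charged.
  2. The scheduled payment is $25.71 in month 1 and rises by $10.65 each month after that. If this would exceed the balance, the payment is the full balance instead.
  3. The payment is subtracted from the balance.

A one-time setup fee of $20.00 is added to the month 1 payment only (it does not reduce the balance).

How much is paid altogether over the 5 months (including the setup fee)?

Month 1: opening $228.43; payment $25.71 (+ $20.00 fee); balance $202.72
Month 2: opening $202.72; payment $36.36; balance $166.36
Month 3: opening $166.36; payment $47.01; balance $119.35
Month 4: opening $119.35; payment $57.66; balance $61.69
Month 5: opening $61.69; payment $61.69; balance $0.00
Total paid: $248.43

$248.43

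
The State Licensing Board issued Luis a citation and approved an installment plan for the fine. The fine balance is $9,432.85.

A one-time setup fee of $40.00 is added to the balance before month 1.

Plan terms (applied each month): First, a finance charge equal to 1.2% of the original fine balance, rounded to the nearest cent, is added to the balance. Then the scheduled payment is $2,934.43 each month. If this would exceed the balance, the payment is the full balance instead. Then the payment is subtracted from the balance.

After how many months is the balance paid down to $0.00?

Month 1: $9,472.85 +$113.19 interest = $9,586.04; pay $2,934.43 → $6,651.61
Month 2: $6,651.61 +$113.19 interest = $6,764.80; pay $2,934.43 → $3,830.37
Month 3: $3,830.37 +$113.19 interest = $3,943.56; pay $2,934.43 → $1,009.13
Month 4: $1,009.13 +$113.19 interest = $1,122.32; pay $1,122.32 → $0.00
Balance reaches $0.00 in month 4.

4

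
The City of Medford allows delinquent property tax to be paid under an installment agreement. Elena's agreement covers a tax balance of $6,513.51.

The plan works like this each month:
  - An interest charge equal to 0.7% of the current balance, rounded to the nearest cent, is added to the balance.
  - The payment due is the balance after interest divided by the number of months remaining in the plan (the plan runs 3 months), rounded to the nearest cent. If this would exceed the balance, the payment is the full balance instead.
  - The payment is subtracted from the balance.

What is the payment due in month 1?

$2,186.37

Month 1: opening $6,513.51; interest $45.59 → $6,559.10; payment $2,186.37; balance $4,372.73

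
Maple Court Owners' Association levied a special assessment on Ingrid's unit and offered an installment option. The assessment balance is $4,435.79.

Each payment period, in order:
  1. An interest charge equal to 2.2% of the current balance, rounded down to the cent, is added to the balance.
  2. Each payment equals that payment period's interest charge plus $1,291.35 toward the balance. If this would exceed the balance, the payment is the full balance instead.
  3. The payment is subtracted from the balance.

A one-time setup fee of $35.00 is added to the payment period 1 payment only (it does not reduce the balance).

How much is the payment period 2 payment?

$1,360.52

Payment period 1: opening $4,435.79; interest $97.58 → $4,533.37; payment $1,388.93 (+ $35.00 fee); balance $3,144.44
Payment period 2: opening $3,144.44; interest $69.17 → $3,213.61; payment $1,360.52; balance $1,853.09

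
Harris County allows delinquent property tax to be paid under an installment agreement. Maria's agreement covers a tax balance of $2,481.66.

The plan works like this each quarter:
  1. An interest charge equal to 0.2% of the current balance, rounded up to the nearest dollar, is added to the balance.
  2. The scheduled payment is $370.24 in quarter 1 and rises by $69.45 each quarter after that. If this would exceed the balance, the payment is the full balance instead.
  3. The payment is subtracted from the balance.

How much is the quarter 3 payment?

$509.14

Quarter 1: $2,481.66 +$5.00 interest = $2,486.66; pay $370.24 → $2,116.42
Quarter 2: $2,116.42 +$5.00 interest = $2,121.42; pay $439.69 → $1,681.73
Quarter 3: $1,681.73 +$4.00 interest = $1,685.73; pay $509.14 → $1,176.59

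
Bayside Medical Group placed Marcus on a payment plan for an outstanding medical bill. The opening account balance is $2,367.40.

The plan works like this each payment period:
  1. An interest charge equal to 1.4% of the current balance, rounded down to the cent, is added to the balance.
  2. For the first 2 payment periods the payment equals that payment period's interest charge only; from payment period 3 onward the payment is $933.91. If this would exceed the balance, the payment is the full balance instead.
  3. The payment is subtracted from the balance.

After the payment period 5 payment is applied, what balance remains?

$0.00

Payment period 1: $2,367.40 +$33.14 interest = $2,400.54; pay $33.14 → $2,367.40
Payment period 2: $2,367.40 +$33.14 interest = $2,400.54; pay $33.14 → $2,367.40
Payment period 3: $2,367.40 +$33.14 interest = $2,400.54; pay $933.91 → $1,466.63
Payment period 4: $1,466.63 +$20.53 interest = $1,487.16; pay $933.91 → $553.25
Payment period 5: $553.25 +$7.74 interest = $560.99; pay $560.99 → $0.00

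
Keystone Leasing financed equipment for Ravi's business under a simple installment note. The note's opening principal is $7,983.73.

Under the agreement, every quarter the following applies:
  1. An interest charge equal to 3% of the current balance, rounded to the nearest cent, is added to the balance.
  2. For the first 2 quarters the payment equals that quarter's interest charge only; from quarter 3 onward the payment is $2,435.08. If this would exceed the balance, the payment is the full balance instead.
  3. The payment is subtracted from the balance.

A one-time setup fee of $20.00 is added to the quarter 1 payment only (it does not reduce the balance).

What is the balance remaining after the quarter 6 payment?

Quarter 1: opening $7,983.73; interest $239.51 → $8,223.24; payment $239.51 (+ $20.00 fee); balance $7,983.73
Quarter 2: opening $7,983.73; interest $239.51 → $8,223.24; payment $239.51; balance $7,983.73
Quarter 3: opening $7,983.73; interest $239.51 → $8,223.24; payment $2,435.08; balance $5,788.16
Quarter 4: opening $5,788.16; interest $173.64 → $5,961.80; payment $2,435.08; balance $3,526.72
Quarter 5: opening $3,526.72; interest $105.80 → $3,632.52; payment $2,435.08; balance $1,197.44
Quarter 6: opening $1,197.44; interest $35.92 → $1,233.36; payment $1,233.36; balance $0.00

$0.00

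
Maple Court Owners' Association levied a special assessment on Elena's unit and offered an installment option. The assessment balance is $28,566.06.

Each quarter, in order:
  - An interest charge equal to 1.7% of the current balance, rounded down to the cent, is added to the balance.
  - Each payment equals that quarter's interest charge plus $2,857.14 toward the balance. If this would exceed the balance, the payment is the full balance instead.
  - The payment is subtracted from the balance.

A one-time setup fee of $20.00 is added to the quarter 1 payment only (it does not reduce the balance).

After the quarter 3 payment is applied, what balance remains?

# | Opening | Interest | Payment | Fee | End bal
1 | $28,566.06 | $485.62 | $3,342.76 | $20.00 | $25,708.92
2 | $25,708.92 | $437.05 | $3,294.19 | — | $22,851.78
3 | $22,851.78 | $388.48 | $3,245.62 | — | $19,994.64

$19,994.64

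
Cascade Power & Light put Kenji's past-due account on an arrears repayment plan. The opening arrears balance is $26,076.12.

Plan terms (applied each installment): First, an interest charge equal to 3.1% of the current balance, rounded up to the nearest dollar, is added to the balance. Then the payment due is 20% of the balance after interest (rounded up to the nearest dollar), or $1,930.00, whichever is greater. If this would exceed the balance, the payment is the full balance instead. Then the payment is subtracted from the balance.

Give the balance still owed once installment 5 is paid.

$9,953.12

Installment 1: $26,076.12 +$809.00 interest = $26,885.12; pay $5,378.00 → $21,507.12
Installment 2: $21,507.12 +$667.00 interest = $22,174.12; pay $4,435.00 → $17,739.12
Installment 3: $17,739.12 +$550.00 interest = $18,289.12; pay $3,658.00 → $14,631.12
Installment 4: $14,631.12 +$454.00 interest = $15,085.12; pay $3,018.00 → $12,067.12
Installment 5: $12,067.12 +$375.00 interest = $12,442.12; pay $2,489.00 → $9,953.12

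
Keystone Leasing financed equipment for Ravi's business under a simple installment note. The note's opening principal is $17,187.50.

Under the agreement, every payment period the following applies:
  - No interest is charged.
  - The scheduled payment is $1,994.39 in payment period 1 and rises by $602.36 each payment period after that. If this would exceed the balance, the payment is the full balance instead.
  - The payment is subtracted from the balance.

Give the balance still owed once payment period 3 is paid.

$9,397.25

Payment period 1: $17,187.50 − $1,994.39 → $15,193.11
Payment period 2: $15,193.11 − $2,596.75 → $12,596.36
Payment period 3: $12,596.36 − $3,199.11 → $9,397.25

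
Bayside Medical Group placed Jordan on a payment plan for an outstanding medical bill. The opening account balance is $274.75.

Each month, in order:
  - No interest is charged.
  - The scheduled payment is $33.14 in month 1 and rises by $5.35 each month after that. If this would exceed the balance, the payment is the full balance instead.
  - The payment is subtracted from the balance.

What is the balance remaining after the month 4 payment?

# | Opening | Payment | End bal
1 | $274.75 | $33.14 | $241.61
2 | $241.61 | $38.49 | $203.12
3 | $203.12 | $43.84 | $159.28
4 | $159.28 | $49.19 | $110.09

$110.09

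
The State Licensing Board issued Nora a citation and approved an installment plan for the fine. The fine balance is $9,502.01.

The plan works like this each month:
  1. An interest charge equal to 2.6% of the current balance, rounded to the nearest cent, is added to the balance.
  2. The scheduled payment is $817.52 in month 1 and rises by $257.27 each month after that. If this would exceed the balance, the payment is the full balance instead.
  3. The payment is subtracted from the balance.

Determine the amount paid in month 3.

$1,332.06

Month 1: $9,502.01 +$247.05 interest = $9,749.06; pay $817.52 → $8,931.54
Month 2: $8,931.54 +$232.22 interest = $9,163.76; pay $1,074.79 → $8,088.97
Month 3: $8,088.97 +$210.31 interest = $8,299.28; pay $1,332.06 → $6,967.22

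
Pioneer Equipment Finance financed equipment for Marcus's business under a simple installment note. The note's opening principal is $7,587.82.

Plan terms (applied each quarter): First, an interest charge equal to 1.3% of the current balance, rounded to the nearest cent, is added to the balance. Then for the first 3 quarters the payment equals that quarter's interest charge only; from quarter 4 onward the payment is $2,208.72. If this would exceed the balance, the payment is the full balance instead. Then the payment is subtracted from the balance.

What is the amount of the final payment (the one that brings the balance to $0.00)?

$1,190.20

# | Opening | Interest | Payment | End bal
1 | $7,587.82 | $98.64 | $98.64 | $7,587.82
2 | $7,587.82 | $98.64 | $98.64 | $7,587.82
3 | $7,587.82 | $98.64 | $98.64 | $7,587.82
4 | $7,587.82 | $98.64 | $2,208.72 | $5,477.74
5 | $5,477.74 | $71.21 | $2,208.72 | $3,340.23
6 | $3,340.23 | $43.42 | $2,208.72 | $1,174.93
7 | $1,174.93 | $15.27 | $1,190.20 | $0.00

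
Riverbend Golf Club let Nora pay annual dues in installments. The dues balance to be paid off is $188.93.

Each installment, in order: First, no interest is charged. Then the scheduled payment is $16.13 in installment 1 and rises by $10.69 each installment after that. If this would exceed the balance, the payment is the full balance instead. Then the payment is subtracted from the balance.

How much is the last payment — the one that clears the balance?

Installment 1: opening $188.93; payment $16.13; balance $172.80
Installment 2: opening $172.80; payment $26.82; balance $145.98
Installment 3: opening $145.98; payment $37.51; balance $108.47
Installment 4: opening $108.47; payment $48.20; balance $60.27
Installment 5: opening $60.27; payment $58.89; balance $1.38
Installment 6: opening $1.38; payment $1.38; balance $0.00

$1.38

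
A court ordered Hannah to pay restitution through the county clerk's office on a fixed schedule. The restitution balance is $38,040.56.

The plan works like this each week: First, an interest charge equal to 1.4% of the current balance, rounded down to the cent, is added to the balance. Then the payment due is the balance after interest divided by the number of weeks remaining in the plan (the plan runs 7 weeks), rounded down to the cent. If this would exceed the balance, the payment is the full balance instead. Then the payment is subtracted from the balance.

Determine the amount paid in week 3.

Week 1: opening $38,040.56; interest $532.56 → $38,573.12; payment $5,510.44; balance $33,062.68
Week 2: opening $33,062.68; interest $462.87 → $33,525.55; payment $5,587.59; balance $27,937.96
Week 3: opening $27,937.96; interest $391.13 → $28,329.09; payment $5,665.81; balance $22,663.28

$5,665.81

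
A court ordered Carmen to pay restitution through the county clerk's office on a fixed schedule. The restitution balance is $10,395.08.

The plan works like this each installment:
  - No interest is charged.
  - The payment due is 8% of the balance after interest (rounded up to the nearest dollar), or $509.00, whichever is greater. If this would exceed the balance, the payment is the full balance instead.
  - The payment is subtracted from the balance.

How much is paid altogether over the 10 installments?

$6,130.00

# | Opening | Payment | End bal
1 | $10,395.08 | $832.00 | $9,563.08
2 | $9,563.08 | $766.00 | $8,797.08
3 | $8,797.08 | $704.00 | $8,093.08
4 | $8,093.08 | $648.00 | $7,445.08
5 | $7,445.08 | $596.00 | $6,849.08
6 | $6,849.08 | $548.00 | $6,301.08
7 | $6,301.08 | $509.00 | $5,792.08
8 | $5,792.08 | $509.00 | $5,283.08
9 | $5,283.08 | $509.00 | $4,774.08
10 | $4,774.08 | $509.00 | $4,265.08
Total paid: $6,130.00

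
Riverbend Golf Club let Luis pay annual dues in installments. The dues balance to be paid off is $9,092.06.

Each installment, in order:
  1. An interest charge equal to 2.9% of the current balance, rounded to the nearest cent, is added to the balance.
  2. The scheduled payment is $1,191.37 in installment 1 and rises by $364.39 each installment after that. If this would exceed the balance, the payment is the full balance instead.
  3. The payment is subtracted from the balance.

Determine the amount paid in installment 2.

$1,555.76

# | Opening | Interest | Payment | End bal
1 | $9,092.06 | $263.67 | $1,191.37 | $8,164.36
2 | $8,164.36 | $236.77 | $1,555.76 | $6,845.37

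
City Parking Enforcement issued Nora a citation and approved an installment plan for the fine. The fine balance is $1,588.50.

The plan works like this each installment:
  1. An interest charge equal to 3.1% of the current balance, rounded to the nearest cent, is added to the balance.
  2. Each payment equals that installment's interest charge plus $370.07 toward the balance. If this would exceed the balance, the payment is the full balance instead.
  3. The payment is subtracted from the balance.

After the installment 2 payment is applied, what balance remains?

$848.36

# | Opening | Interest | Payment | End bal
1 | $1,588.50 | $49.24 | $419.31 | $1,218.43
2 | $1,218.43 | $37.77 | $407.84 | $848.36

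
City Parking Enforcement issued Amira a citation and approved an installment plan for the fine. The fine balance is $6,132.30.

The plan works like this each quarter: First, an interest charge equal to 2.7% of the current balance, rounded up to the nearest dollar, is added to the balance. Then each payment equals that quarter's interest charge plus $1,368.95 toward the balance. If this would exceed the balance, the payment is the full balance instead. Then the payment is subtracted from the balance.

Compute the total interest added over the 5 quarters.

# | Opening | Interest | Payment | End bal
1 | $6,132.30 | $166.00 | $1,534.95 | $4,763.35
2 | $4,763.35 | $129.00 | $1,497.95 | $3,394.40
3 | $3,394.40 | $92.00 | $1,460.95 | $2,025.45
4 | $2,025.45 | $55.00 | $1,423.95 | $656.50
5 | $656.50 | $18.00 | $674.50 | $0.00
Total interest: $166.00 + $129.00 + $92.00 + $55.00 + $18.00 = $460.00

$460.00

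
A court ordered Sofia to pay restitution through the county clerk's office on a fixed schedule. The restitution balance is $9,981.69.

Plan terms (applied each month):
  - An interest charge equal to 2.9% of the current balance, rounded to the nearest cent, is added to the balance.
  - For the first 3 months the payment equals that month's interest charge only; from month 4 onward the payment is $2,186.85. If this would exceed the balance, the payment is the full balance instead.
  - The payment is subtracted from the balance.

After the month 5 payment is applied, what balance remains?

$6,131.90

Month 1: $9,981.69 +$289.47 interest = $10,271.16; pay $289.47 → $9,981.69
Month 2: $9,981.69 +$289.47 interest = $10,271.16; pay $289.47 → $9,981.69
Month 3: $9,981.69 +$289.47 interest = $10,271.16; pay $289.47 → $9,981.69
Month 4: $9,981.69 +$289.47 interest = $10,271.16; pay $2,186.85 → $8,084.31
Month 5: $8,084.31 +$234.44 interest = $8,318.75; pay $2,186.85 → $6,131.90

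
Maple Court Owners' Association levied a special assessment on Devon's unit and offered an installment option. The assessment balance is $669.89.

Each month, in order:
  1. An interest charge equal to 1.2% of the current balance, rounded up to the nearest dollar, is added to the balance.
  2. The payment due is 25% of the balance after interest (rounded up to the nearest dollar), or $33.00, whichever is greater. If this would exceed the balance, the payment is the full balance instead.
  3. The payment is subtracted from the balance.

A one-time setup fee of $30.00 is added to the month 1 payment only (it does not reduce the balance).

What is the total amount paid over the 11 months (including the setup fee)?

$737.89

Month 1: $669.89 +$9.00 interest = $678.89; pay $170.00 (+ $30.00 fee) → $508.89
Month 2: $508.89 +$7.00 interest = $515.89; pay $129.00 → $386.89
Month 3: $386.89 +$5.00 interest = $391.89; pay $98.00 → $293.89
Month 4: $293.89 +$4.00 interest = $297.89; pay $75.00 → $222.89
Month 5: $222.89 +$3.00 interest = $225.89; pay $57.00 → $168.89
Month 6: $168.89 +$3.00 interest = $171.89; pay $43.00 → $128.89
Month 7: $128.89 +$2.00 interest = $130.89; pay $33.00 → $97.89
Month 8: $97.89 +$2.00 interest = $99.89; pay $33.00 → $66.89
Month 9: $66.89 +$1.00 interest = $67.89; pay $33.00 → $34.89
Month 10: $34.89 +$1.00 interest = $35.89; pay $33.00 → $2.89
Month 11: $2.89 +$1.00 interest = $3.89; pay $3.89 → $0.00
Total paid: $737.89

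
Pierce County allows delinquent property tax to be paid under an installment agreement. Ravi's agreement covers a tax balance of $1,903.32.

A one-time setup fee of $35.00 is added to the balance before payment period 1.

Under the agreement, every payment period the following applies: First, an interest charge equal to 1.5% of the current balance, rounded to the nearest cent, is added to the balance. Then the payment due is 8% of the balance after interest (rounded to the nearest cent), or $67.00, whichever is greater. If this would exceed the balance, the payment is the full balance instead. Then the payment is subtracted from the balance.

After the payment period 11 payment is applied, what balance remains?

Payment period 1: opening $1,938.32; interest $29.07 → $1,967.39; payment $157.39; balance $1,810.00
Payment period 2: opening $1,810.00; interest $27.15 → $1,837.15; payment $146.97; balance $1,690.18
Payment period 3: opening $1,690.18; interest $25.35 → $1,715.53; payment $137.24; balance $1,578.29
Payment period 4: opening $1,578.29; interest $23.67 → $1,601.96; payment $128.16; balance $1,473.80
Payment period 5: opening $1,473.80; interest $22.11 → $1,495.91; payment $119.67; balance $1,376.24
Payment period 6: opening $1,376.24; interest $20.64 → $1,396.88; payment $111.75; balance $1,285.13
Payment period 7: opening $1,285.13; interest $19.28 → $1,304.41; payment $104.35; balance $1,200.06
Payment period 8: opening $1,200.06; interest $18.00 → $1,218.06; payment $97.44; balance $1,120.62
Payment period 9: opening $1,120.62; interest $16.81 → $1,137.43; payment $90.99; balance $1,046.44
Payment period 10: opening $1,046.44; interest $15.70 → $1,062.14; payment $84.97; balance $977.17
Payment period 11: opening $977.17; interest $14.66 → $991.83; payment $79.35; balance $912.48

$912.48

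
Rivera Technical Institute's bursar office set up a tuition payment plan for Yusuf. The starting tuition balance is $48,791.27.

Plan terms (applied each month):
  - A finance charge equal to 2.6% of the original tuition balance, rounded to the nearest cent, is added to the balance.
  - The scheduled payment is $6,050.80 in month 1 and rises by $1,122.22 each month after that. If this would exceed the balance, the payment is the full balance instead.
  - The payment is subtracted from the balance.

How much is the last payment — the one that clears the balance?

$4,533.16

Month 1: $48,791.27 +$1,268.57 interest = $50,059.84; pay $6,050.80 → $44,009.04
Month 2: $44,009.04 +$1,268.57 interest = $45,277.61; pay $7,173.02 → $38,104.59
Month 3: $38,104.59 +$1,268.57 interest = $39,373.16; pay $8,295.24 → $31,077.92
Month 4: $31,077.92 +$1,268.57 interest = $32,346.49; pay $9,417.46 → $22,929.03
Month 5: $22,929.03 +$1,268.57 interest = $24,197.60; pay $10,539.68 → $13,657.92
Month 6: $13,657.92 +$1,268.57 interest = $14,926.49; pay $11,661.90 → $3,264.59
Month 7: $3,264.59 +$1,268.57 interest = $4,533.16; pay $4,533.16 → $0.00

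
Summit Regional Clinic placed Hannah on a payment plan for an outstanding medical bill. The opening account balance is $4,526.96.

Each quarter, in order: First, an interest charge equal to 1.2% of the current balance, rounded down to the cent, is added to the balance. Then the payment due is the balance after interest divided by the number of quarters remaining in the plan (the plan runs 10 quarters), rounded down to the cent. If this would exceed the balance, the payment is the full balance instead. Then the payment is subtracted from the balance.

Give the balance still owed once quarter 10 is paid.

$0.00

Quarter 1: opening $4,526.96; interest $54.32 → $4,581.28; payment $458.12; balance $4,123.16
Quarter 2: opening $4,123.16; interest $49.47 → $4,172.63; payment $463.62; balance $3,709.01
Quarter 3: opening $3,709.01; interest $44.50 → $3,753.51; payment $469.18; balance $3,284.33
Quarter 4: opening $3,284.33; interest $39.41 → $3,323.74; payment $474.82; balance $2,848.92
Quarter 5: opening $2,848.92; interest $34.18 → $2,883.10; payment $480.51; balance $2,402.59
Quarter 6: opening $2,402.59; interest $28.83 → $2,431.42; payment $486.28; balance $1,945.14
Quarter 7: opening $1,945.14; interest $23.34 → $1,968.48; payment $492.12; balance $1,476.36
Quarter 8: opening $1,476.36; interest $17.71 → $1,494.07; payment $498.02; balance $996.05
Quarter 9: opening $996.05; interest $11.95 → $1,008.00; payment $504.00; balance $504.00
Quarter 10: opening $504.00; interest $6.04 → $510.04; payment $510.04; balance $0.00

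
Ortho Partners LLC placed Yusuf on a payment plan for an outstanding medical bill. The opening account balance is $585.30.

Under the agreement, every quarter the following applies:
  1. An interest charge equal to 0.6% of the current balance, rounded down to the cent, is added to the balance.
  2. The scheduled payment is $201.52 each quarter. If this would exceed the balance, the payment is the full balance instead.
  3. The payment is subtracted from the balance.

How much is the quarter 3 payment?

$189.21

Quarter 1: $585.30 +$3.51 interest = $588.81; pay $201.52 → $387.29
Quarter 2: $387.29 +$2.32 interest = $389.61; pay $201.52 → $188.09
Quarter 3: $188.09 +$1.12 interest = $189.21; pay $189.21 → $0.00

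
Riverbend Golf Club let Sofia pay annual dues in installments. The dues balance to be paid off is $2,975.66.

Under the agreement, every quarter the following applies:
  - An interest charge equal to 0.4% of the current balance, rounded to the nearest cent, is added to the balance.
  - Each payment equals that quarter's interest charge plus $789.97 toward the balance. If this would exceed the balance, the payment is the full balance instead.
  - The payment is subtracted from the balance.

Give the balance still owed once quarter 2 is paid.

$1,395.72

Quarter 1: opening $2,975.66; interest $11.90 → $2,987.56; payment $801.87; balance $2,185.69
Quarter 2: opening $2,185.69; interest $8.74 → $2,194.43; payment $798.71; balance $1,395.72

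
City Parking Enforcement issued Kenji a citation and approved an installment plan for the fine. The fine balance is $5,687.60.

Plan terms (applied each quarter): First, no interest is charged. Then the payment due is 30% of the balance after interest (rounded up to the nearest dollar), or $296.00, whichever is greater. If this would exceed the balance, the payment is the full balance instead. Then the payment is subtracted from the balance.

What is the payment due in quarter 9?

# | Opening | Payment | End bal
1 | $5,687.60 | $1,707.00 | $3,980.60
2 | $3,980.60 | $1,195.00 | $2,785.60
3 | $2,785.60 | $836.00 | $1,949.60
4 | $1,949.60 | $585.00 | $1,364.60
5 | $1,364.60 | $410.00 | $954.60
6 | $954.60 | $296.00 | $658.60
7 | $658.60 | $296.00 | $362.60
8 | $362.60 | $296.00 | $66.60
9 | $66.60 | $66.60 | $0.00

$66.60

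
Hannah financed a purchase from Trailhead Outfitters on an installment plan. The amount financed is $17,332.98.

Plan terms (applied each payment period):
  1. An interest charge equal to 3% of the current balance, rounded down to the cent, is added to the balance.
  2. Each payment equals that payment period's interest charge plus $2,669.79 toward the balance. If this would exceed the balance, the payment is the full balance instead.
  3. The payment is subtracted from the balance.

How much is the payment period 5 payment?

Payment period 1: opening $17,332.98; interest $519.98 → $17,852.96; payment $3,189.77; balance $14,663.19
Payment period 2: opening $14,663.19; interest $439.89 → $15,103.08; payment $3,109.68; balance $11,993.40
Payment period 3: opening $11,993.40; interest $359.80 → $12,353.20; payment $3,029.59; balance $9,323.61
Payment period 4: opening $9,323.61; interest $279.70 → $9,603.31; payment $2,949.49; balance $6,653.82
Payment period 5: opening $6,653.82; interest $199.61 → $6,853.43; payment $2,869.40; balance $3,984.03

$2,869.40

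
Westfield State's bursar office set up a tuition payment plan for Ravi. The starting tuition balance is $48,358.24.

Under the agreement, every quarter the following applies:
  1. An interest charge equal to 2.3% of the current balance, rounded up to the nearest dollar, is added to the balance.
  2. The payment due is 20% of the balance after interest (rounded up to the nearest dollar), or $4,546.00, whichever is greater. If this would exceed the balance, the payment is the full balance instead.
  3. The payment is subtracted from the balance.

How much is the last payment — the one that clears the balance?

Quarter 1: $48,358.24 +$1,113.00 interest = $49,471.24; pay $9,895.00 → $39,576.24
Quarter 2: $39,576.24 +$911.00 interest = $40,487.24; pay $8,098.00 → $32,389.24
Quarter 3: $32,389.24 +$745.00 interest = $33,134.24; pay $6,627.00 → $26,507.24
Quarter 4: $26,507.24 +$610.00 interest = $27,117.24; pay $5,424.00 → $21,693.24
Quarter 5: $21,693.24 +$499.00 interest = $22,192.24; pay $4,546.00 → $17,646.24
Quarter 6: $17,646.24 +$406.00 interest = $18,052.24; pay $4,546.00 → $13,506.24
Quarter 7: $13,506.24 +$311.00 interest = $13,817.24; pay $4,546.00 → $9,271.24
Quarter 8: $9,271.24 +$214.00 interest = $9,485.24; pay $4,546.00 → $4,939.24
Quarter 9: $4,939.24 +$114.00 interest = $5,053.24; pay $4,546.00 → $507.24
Quarter 10: $507.24 +$12.00 interest = $519.24; pay $519.24 → $0.00

$519.24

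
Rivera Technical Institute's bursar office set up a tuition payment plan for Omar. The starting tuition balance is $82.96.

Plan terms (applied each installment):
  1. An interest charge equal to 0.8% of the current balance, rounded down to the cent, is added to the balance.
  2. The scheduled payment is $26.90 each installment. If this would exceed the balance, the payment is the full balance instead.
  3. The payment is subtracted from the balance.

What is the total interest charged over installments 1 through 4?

$1.37

Installment 1: opening $82.96; interest $0.66 → $83.62; payment $26.90; balance $56.72
Installment 2: opening $56.72; interest $0.45 → $57.17; payment $26.90; balance $30.27
Installment 3: opening $30.27; interest $0.24 → $30.51; payment $26.90; balance $3.61
Installment 4: opening $3.61; interest $0.02 → $3.63; payment $3.63; balance $0.00
Total interest: $0.66 + $0.45 + $0.24 + $0.02 = $1.37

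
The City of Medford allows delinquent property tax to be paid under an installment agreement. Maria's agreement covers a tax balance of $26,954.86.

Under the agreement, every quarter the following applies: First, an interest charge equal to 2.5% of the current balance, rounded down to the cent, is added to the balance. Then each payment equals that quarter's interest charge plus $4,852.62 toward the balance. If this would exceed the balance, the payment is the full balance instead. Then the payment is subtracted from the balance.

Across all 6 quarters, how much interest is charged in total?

Quarter 1: $26,954.86 +$673.87 interest = $27,628.73; pay $5,526.49 → $22,102.24
Quarter 2: $22,102.24 +$552.55 interest = $22,654.79; pay $5,405.17 → $17,249.62
Quarter 3: $17,249.62 +$431.24 interest = $17,680.86; pay $5,283.86 → $12,397.00
Quarter 4: $12,397.00 +$309.92 interest = $12,706.92; pay $5,162.54 → $7,544.38
Quarter 5: $7,544.38 +$188.60 interest = $7,732.98; pay $5,041.22 → $2,691.76
Quarter 6: $2,691.76 +$67.29 interest = $2,759.05; pay $2,759.05 → $0.00
Total interest: $673.87 + $552.55 + $431.24 + $309.92 + $188.60 + $67.29 = $2,223.47

$2,223.47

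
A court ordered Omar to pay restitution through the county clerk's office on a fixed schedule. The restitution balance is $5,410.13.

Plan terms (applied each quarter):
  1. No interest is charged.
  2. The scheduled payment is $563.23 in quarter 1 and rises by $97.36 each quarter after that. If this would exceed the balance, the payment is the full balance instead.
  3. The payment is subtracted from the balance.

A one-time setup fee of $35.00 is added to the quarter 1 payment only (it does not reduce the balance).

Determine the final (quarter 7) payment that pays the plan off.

Quarter 1: $5,410.13 − $563.23 (+ $35.00 fee) → $4,846.90
Quarter 2: $4,846.90 − $660.59 → $4,186.31
Quarter 3: $4,186.31 − $757.95 → $3,428.36
Quarter 4: $3,428.36 − $855.31 → $2,573.05
Quarter 5: $2,573.05 − $952.67 → $1,620.38
Quarter 6: $1,620.38 − $1,050.03 → $570.35
Quarter 7: $570.35 − $570.35 → $0.00

$570.35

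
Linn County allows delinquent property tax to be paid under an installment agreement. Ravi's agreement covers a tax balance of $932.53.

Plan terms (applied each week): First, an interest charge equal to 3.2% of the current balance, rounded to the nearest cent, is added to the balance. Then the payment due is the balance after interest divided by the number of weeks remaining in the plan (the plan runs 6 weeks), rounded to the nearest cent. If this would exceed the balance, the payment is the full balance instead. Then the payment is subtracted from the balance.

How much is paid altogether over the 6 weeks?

$1,042.72

Week 1: $932.53 +$29.84 interest = $962.37; pay $160.40 → $801.97
Week 2: $801.97 +$25.66 interest = $827.63; pay $165.53 → $662.10
Week 3: $662.10 +$21.19 interest = $683.29; pay $170.82 → $512.47
Week 4: $512.47 +$16.40 interest = $528.87; pay $176.29 → $352.58
Week 5: $352.58 +$11.28 interest = $363.86; pay $181.93 → $181.93
Week 6: $181.93 +$5.82 interest = $187.75; pay $187.75 → $0.00
Total paid: $1,042.72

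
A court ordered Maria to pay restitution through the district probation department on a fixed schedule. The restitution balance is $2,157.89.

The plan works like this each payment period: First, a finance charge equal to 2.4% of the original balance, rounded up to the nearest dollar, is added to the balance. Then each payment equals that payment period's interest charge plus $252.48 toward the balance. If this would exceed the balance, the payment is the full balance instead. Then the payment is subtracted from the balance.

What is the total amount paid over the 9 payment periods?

$2,625.89

Payment period 1: opening $2,157.89; interest $52.00 → $2,209.89; payment $304.48; balance $1,905.41
Payment period 2: opening $1,905.41; interest $52.00 → $1,957.41; payment $304.48; balance $1,652.93
Payment period 3: opening $1,652.93; interest $52.00 → $1,704.93; payment $304.48; balance $1,400.45
Payment period 4: opening $1,400.45; interest $52.00 → $1,452.45; payment $304.48; balance $1,147.97
Payment period 5: opening $1,147.97; interest $52.00 → $1,199.97; payment $304.48; balance $895.49
Payment period 6: opening $895.49; interest $52.00 → $947.49; payment $304.48; balance $643.01
Payment period 7: opening $643.01; interest $52.00 → $695.01; payment $304.48; balance $390.53
Payment period 8: opening $390.53; interest $52.00 → $442.53; payment $304.48; balance $138.05
Payment period 9: opening $138.05; interest $52.00 → $190.05; payment $190.05; balance $0.00
Total paid: $2,625.89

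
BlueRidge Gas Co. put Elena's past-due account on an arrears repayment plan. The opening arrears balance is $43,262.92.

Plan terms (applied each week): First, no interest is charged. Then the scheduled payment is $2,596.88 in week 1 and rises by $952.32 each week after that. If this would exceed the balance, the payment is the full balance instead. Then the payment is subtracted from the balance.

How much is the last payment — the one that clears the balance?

Week 1: $43,262.92 − $2,596.88 → $40,666.04
Week 2: $40,666.04 − $3,549.20 → $37,116.84
Week 3: $37,116.84 − $4,501.52 → $32,615.32
Week 4: $32,615.32 − $5,453.84 → $27,161.48
Week 5: $27,161.48 − $6,406.16 → $20,755.32
Week 6: $20,755.32 − $7,358.48 → $13,396.84
Week 7: $13,396.84 − $8,310.80 → $5,086.04
Week 8: $5,086.04 − $5,086.04 → $0.00

$5,086.04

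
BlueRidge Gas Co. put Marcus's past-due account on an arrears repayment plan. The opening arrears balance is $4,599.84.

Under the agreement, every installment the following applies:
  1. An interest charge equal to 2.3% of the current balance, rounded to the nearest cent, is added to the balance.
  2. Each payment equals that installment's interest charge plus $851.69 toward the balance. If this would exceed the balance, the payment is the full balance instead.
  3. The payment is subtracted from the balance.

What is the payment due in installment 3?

# | Opening | Interest | Payment | End bal
1 | $4,599.84 | $105.80 | $957.49 | $3,748.15
2 | $3,748.15 | $86.21 | $937.90 | $2,896.46
3 | $2,896.46 | $66.62 | $918.31 | $2,044.77

$918.31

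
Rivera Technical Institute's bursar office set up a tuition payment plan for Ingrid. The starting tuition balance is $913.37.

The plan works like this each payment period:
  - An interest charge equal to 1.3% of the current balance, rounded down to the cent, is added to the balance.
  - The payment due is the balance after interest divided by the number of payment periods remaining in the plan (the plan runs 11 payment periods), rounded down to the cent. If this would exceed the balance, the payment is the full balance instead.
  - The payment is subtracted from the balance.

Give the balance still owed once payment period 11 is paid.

Payment period 1: opening $913.37; interest $11.87 → $925.24; payment $84.11; balance $841.13
Payment period 2: opening $841.13; interest $10.93 → $852.06; payment $85.20; balance $766.86
Payment period 3: opening $766.86; interest $9.96 → $776.82; payment $86.31; balance $690.51
Payment period 4: opening $690.51; interest $8.97 → $699.48; payment $87.43; balance $612.05
Payment period 5: opening $612.05; interest $7.95 → $620.00; payment $88.57; balance $531.43
Payment period 6: opening $531.43; interest $6.90 → $538.33; payment $89.72; balance $448.61
Payment period 7: opening $448.61; interest $5.83 → $454.44; payment $90.88; balance $363.56
Payment period 8: opening $363.56; interest $4.72 → $368.28; payment $92.07; balance $276.21
Payment period 9: opening $276.21; interest $3.59 → $279.80; payment $93.26; balance $186.54
Payment period 10: opening $186.54; interest $2.42 → $188.96; payment $94.48; balance $94.48
Payment period 11: opening $94.48; interest $1.22 → $95.70; payment $95.70; balance $0.00

$0.00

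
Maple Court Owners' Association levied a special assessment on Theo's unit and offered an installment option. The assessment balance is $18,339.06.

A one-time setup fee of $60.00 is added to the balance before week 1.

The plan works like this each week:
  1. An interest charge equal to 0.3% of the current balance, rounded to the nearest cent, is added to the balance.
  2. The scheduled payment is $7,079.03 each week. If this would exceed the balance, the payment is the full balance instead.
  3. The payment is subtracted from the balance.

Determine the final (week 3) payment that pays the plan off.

$4,343.32

Week 1: $18,399.06 +$55.20 interest = $18,454.26; pay $7,079.03 → $11,375.23
Week 2: $11,375.23 +$34.13 interest = $11,409.36; pay $7,079.03 → $4,330.33
Week 3: $4,330.33 +$12.99 interest = $4,343.32; pay $4,343.32 → $0.00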